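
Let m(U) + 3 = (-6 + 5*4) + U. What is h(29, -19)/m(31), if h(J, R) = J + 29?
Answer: 29/21 ≈ 1.3810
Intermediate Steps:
m(U) = 11 + U (m(U) = -3 + ((-6 + 5*4) + U) = -3 + ((-6 + 20) + U) = -3 + (14 + U) = 11 + U)
h(J, R) = 29 + J
h(29, -19)/m(31) = (29 + 29)/(11 + 31) = 58/42 = 58*(1/42) = 29/21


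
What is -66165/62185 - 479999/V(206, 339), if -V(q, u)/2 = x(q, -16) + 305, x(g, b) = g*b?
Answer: -6048907369/74398134 ≈ -81.305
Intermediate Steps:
x(g, b) = b*g
V(q, u) = -610 + 32*q (V(q, u) = -2*(-16*q + 305) = -2*(305 - 16*q) = -610 + 32*q)
-66165/62185 - 479999/V(206, 339) = -66165/62185 - 479999/(-610 + 32*206) = -66165*1/62185 - 479999/(-610 + 6592) = -13233/12437 - 479999/5982 = -6048907369/74398134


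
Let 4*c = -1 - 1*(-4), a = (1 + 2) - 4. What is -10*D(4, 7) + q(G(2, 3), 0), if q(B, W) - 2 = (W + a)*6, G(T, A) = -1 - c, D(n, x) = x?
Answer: -74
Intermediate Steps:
a = -1 (a = 3 - 4 = -1)
c = ¾ (c = (-1 - 1*(-4))/4 = (-1 + 4)/4 = (¼)*3 = ¾ ≈ 0.75000)
G(T, A) = -7/4 (G(T, A) = -1 - 1*¾ = -1 - ¾ = -7/4)
q(B, W) = -4 + 6*W (q(B, W) = 2 + (W - 1)*6 = 2 + (-1 + W)*6 = 2 + (-6 + 6*W) = -4 + 6*W)
-10*D(4, 7) + q(G(2, 3), 0) = -10*7 + (-4 + 6*0) = -70 + (-4 + 0) = -70 - 4 = -74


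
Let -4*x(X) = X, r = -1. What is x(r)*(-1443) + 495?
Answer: 537/4 ≈ 134.25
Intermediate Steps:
x(X) = -X/4
x(r)*(-1443) + 495 = -¼*(-1)*(-1443) + 495 = (¼)*(-1443) + 495 = -1443/4 + 495 = 537/4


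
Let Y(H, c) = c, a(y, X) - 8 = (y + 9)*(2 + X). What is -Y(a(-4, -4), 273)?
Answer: -273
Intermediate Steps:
a(y, X) = 8 + (2 + X)*(9 + y) (a(y, X) = 8 + (y + 9)*(2 + X) = 8 + (9 + y)*(2 + X) = 8 + (2 + X)*(9 + y))
-Y(a(-4, -4), 273) = -1*273 = -273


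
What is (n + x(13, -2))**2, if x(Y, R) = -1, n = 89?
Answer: 7744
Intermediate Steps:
(n + x(13, -2))**2 = (89 - 1)**2 = 88**2 = 7744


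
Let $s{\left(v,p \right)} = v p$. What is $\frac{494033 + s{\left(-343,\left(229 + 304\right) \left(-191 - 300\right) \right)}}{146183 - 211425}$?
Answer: $- \frac{45129081}{32621} \approx -1383.4$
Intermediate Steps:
$s{\left(v,p \right)} = p v$
$\frac{494033 + s{\left(-343,\left(229 + 304\right) \left(-191 - 300\right) \right)}}{146183 - 211425} = \frac{494033 + \left(229 + 304\right) \left(-191 - 300\right) \left(-343\right)}{146183 - 211425} = \frac{494033 + 533 \left(-491\right) \left(-343\right)}{-65242} = \left(494033 - -89764129\right) \left(- \frac{1}{65242}\right) = \left(494033 + 89764129\right) \left(- \frac{1}{65242}\right) = 90258162 \left(- \frac{1}{65242}\right) = - \frac{45129081}{32621}$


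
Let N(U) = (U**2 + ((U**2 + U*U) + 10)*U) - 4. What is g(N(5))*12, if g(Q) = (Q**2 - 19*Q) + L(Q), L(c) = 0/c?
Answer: 1163304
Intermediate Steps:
L(c) = 0
N(U) = -4 + U**2 + U*(10 + 2*U**2) (N(U) = (U**2 + ((U**2 + U**2) + 10)*U) - 4 = (U**2 + (2*U**2 + 10)*U) - 4 = (U**2 + (10 + 2*U**2)*U) - 4 = (U**2 + U*(10 + 2*U**2)) - 4 = -4 + U**2 + U*(10 + 2*U**2))
g(Q) = Q**2 - 19*Q (g(Q) = (Q**2 - 19*Q) + 0 = Q**2 - 19*Q)
g(N(5))*12 = ((-4 + 5**2 + 2*5**3 + 10*5)*(-19 + (-4 + 5**2 + 2*5**3 + 10*5)))*12 = ((-4 + 25 + 2*125 + 50)*(-19 + (-4 + 25 + 2*125 + 50)))*12 = ((-4 + 25 + 250 + 50)*(-19 + (-4 + 25 + 250 + 50)))*12 = (321*(-19 + 321))*12 = (321*302)*12 = 96942*12 = 1163304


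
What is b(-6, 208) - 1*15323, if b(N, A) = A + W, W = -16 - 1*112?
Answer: -15243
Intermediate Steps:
W = -128 (W = -16 - 112 = -128)
b(N, A) = -128 + A (b(N, A) = A - 128 = -128 + A)
b(-6, 208) - 1*15323 = (-128 + 208) - 1*15323 = 80 - 15323 = -15243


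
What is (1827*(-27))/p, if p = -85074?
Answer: 16443/28358 ≈ 0.57984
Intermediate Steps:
(1827*(-27))/p = (1827*(-27))/(-85074) = -49329*(-1/85074) = 16443/28358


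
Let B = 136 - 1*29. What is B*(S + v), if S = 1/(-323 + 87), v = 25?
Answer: 631193/236 ≈ 2674.5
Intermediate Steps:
S = -1/236 (S = 1/(-236) = -1/236 ≈ -0.0042373)
B = 107 (B = 136 - 29 = 107)
B*(S + v) = 107*(-1/236 + 25) = 107*(5899/236) = 631193/236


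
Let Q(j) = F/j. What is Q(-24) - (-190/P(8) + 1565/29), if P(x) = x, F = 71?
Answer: -23089/696 ≈ -33.174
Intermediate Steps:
Q(j) = 71/j
Q(-24) - (-190/P(8) + 1565/29) = 71/(-24) - (-190/8 + 1565/29) = 71*(-1/24) - (-190*⅛ + 1565*(1/29)) = -71/24 - (-95/4 + 1565/29) = -71/24 - 1*3505/116 = -71/24 - 3505/116 = -23089/696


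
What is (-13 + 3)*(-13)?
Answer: 130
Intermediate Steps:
(-13 + 3)*(-13) = -10*(-13) = 130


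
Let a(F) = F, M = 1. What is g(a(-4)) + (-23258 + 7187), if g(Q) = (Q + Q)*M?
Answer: -16079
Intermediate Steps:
g(Q) = 2*Q (g(Q) = (Q + Q)*1 = (2*Q)*1 = 2*Q)
g(a(-4)) + (-23258 + 7187) = 2*(-4) + (-23258 + 7187) = -8 - 16071 = -16079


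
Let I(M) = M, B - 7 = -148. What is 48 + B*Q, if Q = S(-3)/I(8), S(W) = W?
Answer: 807/8 ≈ 100.88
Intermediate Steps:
B = -141 (B = 7 - 148 = -141)
Q = -3/8 ≈ -0.37500
48 + B*Q = 48 - 141*(-3/8) = 48 + 423/8 = 807/8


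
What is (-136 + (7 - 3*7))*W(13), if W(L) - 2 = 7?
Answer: -1350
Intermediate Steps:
W(L) = 9 (W(L) = 2 + 7 = 9)
(-136 + (7 - 3*7))*W(13) = (-136 + (7 - 3*7))*9 = (-136 + (7 - 21))*9 = (-136 - 14)*9 = -150*9 = -1350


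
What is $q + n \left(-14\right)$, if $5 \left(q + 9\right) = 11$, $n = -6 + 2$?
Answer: $\frac{246}{5} \approx 49.2$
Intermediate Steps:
$n = -4$
$q = - \frac{34}{5}$ ($q = -9 + \frac{1}{5} \cdot 11 = -9 + \frac{11}{5} = - \frac{34}{5} \approx -6.8$)
$q + n \left(-14\right) = - \frac{34}{5} - -56 = - \frac{34}{5} + 56 = \frac{246}{5}$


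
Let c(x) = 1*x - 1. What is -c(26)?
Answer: -25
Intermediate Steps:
c(x) = -1 + x (c(x) = x - 1 = -1 + x)
-c(26) = -(-1 + 26) = -1*25 = -25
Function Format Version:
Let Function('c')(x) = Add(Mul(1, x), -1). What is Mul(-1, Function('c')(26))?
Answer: -25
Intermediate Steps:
Function('c')(x) = Add(-1, x) (Function('c')(x) = Add(x, -1) = Add(-1, x))
Mul(-1, Function('c')(26)) = Mul(-1, Add(-1, 26)) = Mul(-1, 25) = -25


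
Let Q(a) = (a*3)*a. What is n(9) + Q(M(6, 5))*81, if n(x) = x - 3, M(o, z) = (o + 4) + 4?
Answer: 47634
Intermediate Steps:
M(o, z) = 8 + o (M(o, z) = (4 + o) + 4 = 8 + o)
n(x) = -3 + x
Q(a) = 3*a² (Q(a) = (3*a)*a = 3*a²)
n(9) + Q(M(6, 5))*81 = (-3 + 9) + (3*(8 + 6)²)*81 = 6 + (3*14²)*81 = 6 + (3*196)*81 = 6 + 588*81 = 6 + 47628 = 47634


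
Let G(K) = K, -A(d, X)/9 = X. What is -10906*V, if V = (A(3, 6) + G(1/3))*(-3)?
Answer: -1755866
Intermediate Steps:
A(d, X) = -9*X
V = 161 (V = (-9*6 + 1/3)*(-3) = (-54 + ⅓)*(-3) = -161/3*(-3) = 161)
-10906*V = -10906*161 = -1755866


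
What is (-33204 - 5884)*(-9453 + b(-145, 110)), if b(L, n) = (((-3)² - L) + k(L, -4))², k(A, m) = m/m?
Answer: -569590336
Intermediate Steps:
k(A, m) = 1
b(L, n) = (10 - L)² (b(L, n) = (((-3)² - L) + 1)² = ((9 - L) + 1)² = (10 - L)²)
(-33204 - 5884)*(-9453 + b(-145, 110)) = (-33204 - 5884)*(-9453 + (10 - 1*(-145))²) = -39088*(-9453 + (10 + 145)²) = -39088*(-9453 + 155²) = -39088*(-9453 + 24025) = -39088*14572 = -569590336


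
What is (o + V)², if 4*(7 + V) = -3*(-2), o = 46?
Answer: 6561/4 ≈ 1640.3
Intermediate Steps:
V = -11/2 (V = -7 + (-3*(-2))/4 = -7 + (¼)*6 = -7 + 3/2 = -11/2 ≈ -5.5000)
(o + V)² = (46 - 11/2)² = (81/2)² = 6561/4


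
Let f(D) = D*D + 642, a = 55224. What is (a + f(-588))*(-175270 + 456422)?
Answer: 112913454720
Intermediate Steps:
f(D) = 642 + D² (f(D) = D² + 642 = 642 + D²)
(a + f(-588))*(-175270 + 456422) = (55224 + (642 + (-588)²))*(-175270 + 456422) = (55224 + (642 + 345744))*281152 = (55224 + 346386)*281152 = 401610*281152 = 112913454720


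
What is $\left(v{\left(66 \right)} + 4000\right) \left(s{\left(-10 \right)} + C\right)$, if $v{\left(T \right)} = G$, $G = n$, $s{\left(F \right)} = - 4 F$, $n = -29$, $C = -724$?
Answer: $-2716164$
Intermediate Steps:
$G = -29$
$v{\left(T \right)} = -29$
$\left(v{\left(66 \right)} + 4000\right) \left(s{\left(-10 \right)} + C\right) = \left(-29 + 4000\right) \left(\left(-4\right) \left(-10\right) - 724\right) = 3971 \left(40 - 724\right) = 3971 \left(-684\right) = -2716164$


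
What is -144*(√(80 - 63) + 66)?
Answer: -9504 - 144*√17 ≈ -10098.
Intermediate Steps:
-144*(√(80 - 63) + 66) = -144*(√17 + 66) = -144*(66 + √17) = -9504 - 144*√17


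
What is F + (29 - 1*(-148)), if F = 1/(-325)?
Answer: 57524/325 ≈ 177.00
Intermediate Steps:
F = -1/325 ≈ -0.0030769
F + (29 - 1*(-148)) = -1/325 + (29 - 1*(-148)) = -1/325 + (29 + 148) = -1/325 + 177 = 57524/325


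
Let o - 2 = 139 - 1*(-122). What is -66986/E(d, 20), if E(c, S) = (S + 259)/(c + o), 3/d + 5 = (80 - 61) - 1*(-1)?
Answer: -88153576/1395 ≈ -63193.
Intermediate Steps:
d = 1/5 (d = 3/(-5 + ((80 - 61) - 1*(-1))) = 3/(-5 + (19 + 1)) = 3/(-5 + 20) = 3/15 = 3*(1/15) = 1/5 ≈ 0.20000)
o = 263 (o = 2 + (139 - 1*(-122)) = 2 + (139 + 122) = 2 + 261 = 263)
E(c, S) = (259 + S)/(263 + c) (E(c, S) = (S + 259)/(c + 263) = (259 + S)/(263 + c))
-66986/E(d, 20) = -66986*(263 + 1/5)/(259 + 20) = -66986/(279/(1316/5)) = -66986/((5/1316)*279) = -66986/1395/1316 = -66986*1316/1395 = -88153576/1395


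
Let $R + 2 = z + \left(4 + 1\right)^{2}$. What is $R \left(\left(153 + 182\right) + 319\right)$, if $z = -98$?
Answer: $-49050$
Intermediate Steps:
$R = -75$ ($R = -2 - \left(98 - \left(4 + 1\right)^{2}\right) = -2 - \left(98 - 5^{2}\right) = -2 + \left(-98 + 25\right) = -2 - 73 = -75$)
$R \left(\left(153 + 182\right) + 319\right) = - 75 \left(\left(153 + 182\right) + 319\right) = - 75 \left(335 + 319\right) = \left(-75\right) 654 = -49050$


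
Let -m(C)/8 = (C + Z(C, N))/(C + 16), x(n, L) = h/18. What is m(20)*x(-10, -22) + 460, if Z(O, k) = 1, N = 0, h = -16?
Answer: 12532/27 ≈ 464.15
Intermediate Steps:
x(n, L) = -8/9 (x(n, L) = -16/18 = -16*1/18 = -8/9)
m(C) = -8*(1 + C)/(16 + C) (m(C) = -8*(C + 1)/(C + 16) = -8*(1 + C)/(16 + C))
m(20)*x(-10, -22) + 460 = (8*(-1 - 1*20)/(16 + 20))*(-8/9) + 460 = (8*(-1 - 20)/36)*(-8/9) + 460 = (8*(1/36)*(-21))*(-8/9) + 460 = -14/3*(-8/9) + 460 = 112/27 + 460 = 12532/27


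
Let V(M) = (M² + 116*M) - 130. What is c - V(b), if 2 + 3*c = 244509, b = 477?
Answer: -603686/3 ≈ -2.0123e+5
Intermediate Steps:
c = 244507/3 (c = -⅔ + (⅓)*244509 = -⅔ + 81503 = 244507/3 ≈ 81502.)
V(M) = -130 + M² + 116*M
c - V(b) = 244507/3 - (-130 + 477² + 116*477) = 244507/3 - (-130 + 227529 + 55332) = 244507/3 - 1*282731 = 244507/3 - 282731 = -603686/3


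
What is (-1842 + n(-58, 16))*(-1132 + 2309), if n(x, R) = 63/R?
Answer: -34614393/16 ≈ -2.1634e+6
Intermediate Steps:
(-1842 + n(-58, 16))*(-1132 + 2309) = (-1842 + 63/16)*(-1132 + 2309) = (-1842 + 63*(1/16))*1177 = (-1842 + 63/16)*1177 = -29409/16*1177 = -34614393/16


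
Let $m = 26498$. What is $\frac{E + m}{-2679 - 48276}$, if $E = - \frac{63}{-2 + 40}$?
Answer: $- \frac{1006861}{1936290} \approx -0.51999$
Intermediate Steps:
$E = - \frac{63}{38} \approx -1.6579$
$\frac{E + m}{-2679 - 48276} = \frac{- \frac{63}{38} + 26498}{-2679 - 48276} = \frac{1006861}{38 \left(-50955\right)} = \frac{1006861}{38} \left(- \frac{1}{50955}\right) = - \frac{1006861}{1936290}$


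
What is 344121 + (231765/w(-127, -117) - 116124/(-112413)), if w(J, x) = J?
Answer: 1628929314458/4758817 ≈ 3.4230e+5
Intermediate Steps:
344121 + (231765/w(-127, -117) - 116124/(-112413)) = 344121 + (231765/(-127) - 116124/(-112413)) = 344121 + (231765*(-1/127) - 116124*(-1/112413)) = 344121 + (-231765/127 + 38708/37471) = 344121 - 8679550399/4758817 = 1628929314458/4758817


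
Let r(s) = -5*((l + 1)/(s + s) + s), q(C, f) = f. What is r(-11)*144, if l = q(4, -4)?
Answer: 86040/11 ≈ 7821.8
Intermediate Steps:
l = -4
r(s) = -5*s + 15/(2*s) (r(s) = -5*((-4 + 1)/(s + s) + s) = -5*(-3*1/(2*s) + s) = -5*(-3/(2*s) + s) = -5*(s - 3/(2*s)) = -5*s + 15/(2*s))
r(-11)*144 = (-5*(-11) + (15/2)/(-11))*144 = (55 + (15/2)*(-1/11))*144 = (55 - 15/22)*144 = (1195/22)*144 = 86040/11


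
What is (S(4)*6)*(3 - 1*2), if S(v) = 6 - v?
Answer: 12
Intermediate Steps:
(S(4)*6)*(3 - 1*2) = ((6 - 1*4)*6)*(3 - 1*2) = ((6 - 4)*6)*(3 - 2) = (2*6)*1 = 12*1 = 12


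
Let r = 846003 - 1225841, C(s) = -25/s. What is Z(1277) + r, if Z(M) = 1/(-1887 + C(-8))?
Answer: -5724538506/15071 ≈ -3.7984e+5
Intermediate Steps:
Z(M) = -8/15071 (Z(M) = 1/(-1887 - 25/(-8)) = 1/(-1887 - 25*(-⅛)) = 1/(-1887 + 25/8) = 1/(-15071/8) = -8/15071)
r = -379838
Z(1277) + r = -8/15071 - 379838 = -5724538506/15071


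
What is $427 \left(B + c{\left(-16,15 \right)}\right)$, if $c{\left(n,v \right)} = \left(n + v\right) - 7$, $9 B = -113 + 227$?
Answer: $\frac{5978}{3} \approx 1992.7$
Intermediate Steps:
$B = \frac{38}{3}$ ($B = \frac{-113 + 227}{9} = \frac{1}{9} \cdot 114 = \frac{38}{3} \approx 12.667$)
$c{\left(n,v \right)} = -7 + n + v$
$427 \left(B + c{\left(-16,15 \right)}\right) = 427 \left(\frac{38}{3} - 8\right) = 427 \cdot \frac{14}{3} = \frac{5978}{3}$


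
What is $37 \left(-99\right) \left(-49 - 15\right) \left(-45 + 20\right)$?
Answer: $-5860800$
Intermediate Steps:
$37 \left(-99\right) \left(-49 - 15\right) \left(-45 + 20\right) = - 3663 \left(\left(-64\right) \left(-25\right)\right) = \left(-3663\right) 1600 = -5860800$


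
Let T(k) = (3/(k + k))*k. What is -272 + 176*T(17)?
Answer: -8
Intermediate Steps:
T(k) = 3/2 (T(k) = (3/((2*k)))*k = (3*(1/(2*k)))*k = (3/(2*k))*k = 3/2)
-272 + 176*T(17) = -272 + 176*(3/2) = -272 + 264 = -8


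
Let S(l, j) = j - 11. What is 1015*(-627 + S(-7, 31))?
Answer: -616105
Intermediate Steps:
S(l, j) = -11 + j
1015*(-627 + S(-7, 31)) = 1015*(-627 + (-11 + 31)) = 1015*(-627 + 20) = 1015*(-607) = -616105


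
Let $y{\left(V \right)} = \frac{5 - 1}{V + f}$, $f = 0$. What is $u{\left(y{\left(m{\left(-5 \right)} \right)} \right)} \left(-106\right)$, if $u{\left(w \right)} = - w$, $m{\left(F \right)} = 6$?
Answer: $\frac{212}{3} \approx 70.667$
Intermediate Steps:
$y{\left(V \right)} = \frac{4}{V}$ ($y{\left(V \right)} = \frac{5 - 1}{V + 0} = \frac{4}{V}$)
$u{\left(y{\left(m{\left(-5 \right)} \right)} \right)} \left(-106\right) = - \frac{4}{6} \left(-106\right) = \left(-1\right) \frac{2}{3} \left(-106\right) = \left(- \frac{2}{3}\right) \left(-106\right) = \frac{212}{3}$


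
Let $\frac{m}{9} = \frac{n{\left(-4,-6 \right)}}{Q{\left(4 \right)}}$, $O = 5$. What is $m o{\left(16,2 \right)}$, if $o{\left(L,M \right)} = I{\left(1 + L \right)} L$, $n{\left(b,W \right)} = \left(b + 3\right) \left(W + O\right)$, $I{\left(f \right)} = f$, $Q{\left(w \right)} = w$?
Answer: $612$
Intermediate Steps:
$n{\left(b,W \right)} = \left(3 + b\right) \left(5 + W\right)$ ($n{\left(b,W \right)} = \left(b + 3\right) \left(W + 5\right) = \left(3 + b\right) \left(5 + W\right)$)
$o{\left(L,M \right)} = L \left(1 + L\right)$ ($o{\left(L,M \right)} = \left(1 + L\right) L = L \left(1 + L\right)$)
$m = \frac{9}{4}$ ($m = 9 \frac{15 + 3 \left(-6\right) + 5 \left(-4\right) - -24}{4} = 9 \left(15 - 18 - 20 + 24\right) \frac{1}{4} = 9 \cdot 1 \cdot \frac{1}{4} = 9 \cdot \frac{1}{4} = \frac{9}{4} \approx 2.25$)
$m o{\left(16,2 \right)} = \frac{9 \cdot 16 \left(1 + 16\right)}{4} = \frac{9 \cdot 16 \cdot 17}{4} = \frac{9}{4} \cdot 272 = 612$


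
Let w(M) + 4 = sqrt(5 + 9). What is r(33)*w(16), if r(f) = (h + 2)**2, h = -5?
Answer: -36 + 9*sqrt(14) ≈ -2.3251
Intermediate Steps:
w(M) = -4 + sqrt(14) (w(M) = -4 + sqrt(5 + 9) = -4 + sqrt(14))
r(f) = 9 (r(f) = (-5 + 2)**2 = (-3)**2 = 9)
r(33)*w(16) = 9*(-4 + sqrt(14)) = -36 + 9*sqrt(14)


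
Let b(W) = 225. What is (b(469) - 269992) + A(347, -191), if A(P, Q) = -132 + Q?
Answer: -270090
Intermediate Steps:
(b(469) - 269992) + A(347, -191) = (225 - 269992) + (-132 - 191) = -269767 - 323 = -270090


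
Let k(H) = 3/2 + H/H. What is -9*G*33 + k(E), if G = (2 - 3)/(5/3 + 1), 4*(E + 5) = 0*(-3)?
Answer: 911/8 ≈ 113.88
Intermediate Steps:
E = -5 (E = -5 + (0*(-3))/4 = -5 + (¼)*0 = -5 + 0 = -5)
G = -3/8 (G = -1/(5*(⅓) + 1) = -1/(5/3 + 1) = -1/8/3 = -1*3/8 = -3/8 ≈ -0.37500)
k(H) = 5/2 (k(H) = 3*(½) + 1 = 3/2 + 1 = 5/2)
-9*G*33 + k(E) = -9*(-3/8)*33 + 5/2 = (27/8)*33 + 5/2 = 891/8 + 5/2 = 911/8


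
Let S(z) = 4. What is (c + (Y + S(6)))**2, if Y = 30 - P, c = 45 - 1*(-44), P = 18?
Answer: 11025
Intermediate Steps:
c = 89 (c = 45 + 44 = 89)
Y = 12 (Y = 30 - 1*18 = 30 - 18 = 12)
(c + (Y + S(6)))**2 = (89 + (12 + 4))**2 = (89 + 16)**2 = 105**2 = 11025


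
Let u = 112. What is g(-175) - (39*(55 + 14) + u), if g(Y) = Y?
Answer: -2978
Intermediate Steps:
g(-175) - (39*(55 + 14) + u) = -175 - (39*(55 + 14) + 112) = -175 - (39*69 + 112) = -175 - (2691 + 112) = -175 - 1*2803 = -175 - 2803 = -2978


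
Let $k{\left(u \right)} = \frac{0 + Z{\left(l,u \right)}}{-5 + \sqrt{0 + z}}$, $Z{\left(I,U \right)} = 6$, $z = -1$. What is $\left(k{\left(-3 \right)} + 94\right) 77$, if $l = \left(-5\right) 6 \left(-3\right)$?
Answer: $\frac{92939}{13} - \frac{231 i}{13} \approx 7149.2 - 17.769 i$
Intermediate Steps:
$l = 90$ ($l = \left(-30\right) \left(-3\right) = 90$)
$k{\left(u \right)} = \frac{3 \left(-5 - i\right)}{13}$ ($k{\left(u \right)} = \frac{0 + 6}{-5 + \sqrt{0 - 1}} = \frac{6}{-5 + \sqrt{-1}} = \frac{6}{-5 + i} = 6 \frac{-5 - i}{26} = \frac{3 \left(-5 - i\right)}{13}$)
$\left(k{\left(-3 \right)} + 94\right) 77 = \left(\left(- \frac{15}{13} - \frac{3 i}{13}\right) + 94\right) 77 = \left(\frac{1207}{13} - \frac{3 i}{13}\right) 77 = \frac{92939}{13} - \frac{231 i}{13}$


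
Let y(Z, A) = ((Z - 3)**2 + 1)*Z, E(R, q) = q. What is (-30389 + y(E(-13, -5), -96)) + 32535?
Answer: 1821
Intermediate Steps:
y(Z, A) = Z*(1 + (-3 + Z)**2) (y(Z, A) = ((-3 + Z)**2 + 1)*Z = (1 + (-3 + Z)**2)*Z = Z*(1 + (-3 + Z)**2))
(-30389 + y(E(-13, -5), -96)) + 32535 = (-30389 - 5*(1 + (-3 - 5)**2)) + 32535 = (-30389 - 5*(1 + (-8)**2)) + 32535 = (-30389 - 5*(1 + 64)) + 32535 = (-30389 - 5*65) + 32535 = (-30389 - 325) + 32535 = -30714 + 32535 = 1821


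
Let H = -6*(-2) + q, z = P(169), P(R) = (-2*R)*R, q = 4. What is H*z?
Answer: -913952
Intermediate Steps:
P(R) = -2*R²
z = -57122 (z = -2*169² = -2*28561 = -57122)
H = 16 (H = -6*(-2) + 4 = 12 + 4 = 16)
H*z = 16*(-57122) = -913952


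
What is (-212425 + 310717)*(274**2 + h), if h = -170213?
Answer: -9351206004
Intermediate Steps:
(-212425 + 310717)*(274**2 + h) = (-212425 + 310717)*(274**2 - 170213) = 98292*(75076 - 170213) = 98292*(-95137) = -9351206004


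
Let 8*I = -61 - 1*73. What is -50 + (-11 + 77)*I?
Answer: -2311/2 ≈ -1155.5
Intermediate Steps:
I = -67/4 (I = (-61 - 1*73)/8 = (-61 - 73)/8 = (⅛)*(-134) = -67/4 ≈ -16.750)
-50 + (-11 + 77)*I = -50 + (-11 + 77)*(-67/4) = -50 + 66*(-67/4) = -50 - 2211/2 = -2311/2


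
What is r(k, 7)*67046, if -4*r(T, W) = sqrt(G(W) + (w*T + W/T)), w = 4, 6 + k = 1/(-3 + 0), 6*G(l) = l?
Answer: -33523*I*sqrt(328434)/228 ≈ -84262.0*I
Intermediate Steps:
G(l) = l/6
k = -19/3 (k = -6 + 1/(-3 + 0) = -6 + 1/(-3) = -6 - 1/3 = -19/3 ≈ -6.3333)
r(T, W) = -sqrt(4*T + W/6 + W/T)/4 (r(T, W) = -sqrt(W/6 + (4*T + W/T))/4 = -sqrt(4*T + W/6 + W/T)/4)
r(k, 7)*67046 = -sqrt(6*7 + 144*(-19/3) + 36*7/(-19/3))/24*67046 = -sqrt(42 - 912 + 36*7*(-3/19))/24*67046 = -sqrt(42 - 912 - 756/19)/24*67046 = -I*sqrt(328434)/456*67046 = -33523*I*sqrt(328434)/228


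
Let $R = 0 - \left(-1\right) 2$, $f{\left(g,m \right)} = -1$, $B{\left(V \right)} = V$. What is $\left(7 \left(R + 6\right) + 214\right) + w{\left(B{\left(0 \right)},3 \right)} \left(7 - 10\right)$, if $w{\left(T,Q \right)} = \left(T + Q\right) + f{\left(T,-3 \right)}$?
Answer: $264$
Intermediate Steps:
$R = 2$ ($R = 0 - -2 = 0 + 2 = 2$)
$w{\left(T,Q \right)} = -1 + Q + T$ ($w{\left(T,Q \right)} = \left(T + Q\right) - 1 = \left(Q + T\right) - 1 = -1 + Q + T$)
$\left(7 \left(R + 6\right) + 214\right) + w{\left(B{\left(0 \right)},3 \right)} \left(7 - 10\right) = \left(7 \left(2 + 6\right) + 214\right) + \left(-1 + 3 + 0\right) \left(7 - 10\right) = \left(7 \cdot 8 + 214\right) + 2 \left(-3\right) = \left(56 + 214\right) - 6 = 270 - 6 = 264$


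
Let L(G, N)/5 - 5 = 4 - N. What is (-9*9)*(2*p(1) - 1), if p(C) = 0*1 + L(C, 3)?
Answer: -4779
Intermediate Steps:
L(G, N) = 45 - 5*N (L(G, N) = 25 + 5*(4 - N) = 25 + (20 - 5*N) = 45 - 5*N)
p(C) = 30 (p(C) = 0*1 + (45 - 5*3) = 0 + (45 - 15) = 0 + 30 = 30)
(-9*9)*(2*p(1) - 1) = (-9*9)*(2*30 - 1) = -81*(60 - 1) = -81*59 = -4779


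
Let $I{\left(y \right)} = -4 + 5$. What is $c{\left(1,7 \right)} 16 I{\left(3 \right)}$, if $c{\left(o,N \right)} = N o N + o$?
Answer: $800$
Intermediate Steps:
$I{\left(y \right)} = 1$
$c{\left(o,N \right)} = o + o N^{2}$ ($c{\left(o,N \right)} = o N^{2} + o = o + o N^{2}$)
$c{\left(1,7 \right)} 16 I{\left(3 \right)} = 1 \left(1 + 7^{2}\right) 16 \cdot 1 = 1 \left(1 + 49\right) 16 \cdot 1 = 1 \cdot 50 \cdot 16 \cdot 1 = 50 \cdot 16 \cdot 1 = 800 \cdot 1 = 800$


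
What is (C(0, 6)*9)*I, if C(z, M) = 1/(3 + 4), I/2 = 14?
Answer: 36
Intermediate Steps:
I = 28 (I = 2*14 = 28)
C(z, M) = 1/7
(C(0, 6)*9)*I = ((1/7)*9)*28 = (9/7)*28 = 36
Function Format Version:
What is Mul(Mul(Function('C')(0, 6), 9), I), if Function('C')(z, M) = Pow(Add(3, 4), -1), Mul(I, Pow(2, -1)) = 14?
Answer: 36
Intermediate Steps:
I = 28 (I = Mul(2, 14) = 28)
Function('C')(z, M) = Rational(1, 7) (Function('C')(z, M) = Pow(7, -1) = Rational(1, 7))
Mul(Mul(Function('C')(0, 6), 9), I) = Mul(Mul(Rational(1, 7), 9), 28) = Mul(Rational(9, 7), 28) = 36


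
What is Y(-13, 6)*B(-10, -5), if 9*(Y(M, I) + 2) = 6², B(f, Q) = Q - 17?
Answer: -44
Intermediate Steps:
B(f, Q) = -17 + Q
Y(M, I) = 2 (Y(M, I) = -2 + (⅑)*6² = -2 + (⅑)*36 = -2 + 4 = 2)
Y(-13, 6)*B(-10, -5) = 2*(-17 - 5) = 2*(-22) = -44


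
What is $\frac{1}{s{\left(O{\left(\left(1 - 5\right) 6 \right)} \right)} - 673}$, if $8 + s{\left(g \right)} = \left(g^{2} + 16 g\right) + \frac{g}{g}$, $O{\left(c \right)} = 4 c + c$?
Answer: $\frac{1}{11800} \approx 8.4746 \cdot 10^{-5}$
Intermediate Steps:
$O{\left(c \right)} = 5 c$
$s{\left(g \right)} = -7 + g^{2} + 16 g$ ($s{\left(g \right)} = -8 + \left(\left(g^{2} + 16 g\right) + \frac{g}{g}\right) = -8 + \left(\left(g^{2} + 16 g\right) + 1\right) = -8 + \left(1 + g^{2} + 16 g\right) = -7 + g^{2} + 16 g$)
$\frac{1}{s{\left(O{\left(\left(1 - 5\right) 6 \right)} \right)} - 673} = \frac{1}{\left(-7 + \left(5 \left(1 - 5\right) 6\right)^{2} + 16 \cdot 5 \left(1 - 5\right) 6\right) - 673} = \frac{1}{\left(-7 + \left(5 \left(\left(-4\right) 6\right)\right)^{2} + 16 \cdot 5 \left(\left(-4\right) 6\right)\right) - 673} = \frac{1}{\left(-7 + \left(5 \left(-24\right)\right)^{2} + 16 \cdot 5 \left(-24\right)\right) - 673} = \frac{1}{\left(-7 + \left(-120\right)^{2} + 16 \left(-120\right)\right) - 673} = \frac{1}{\left(-7 + 14400 - 1920\right) - 673} = \frac{1}{12473 - 673} = \frac{1}{11800}$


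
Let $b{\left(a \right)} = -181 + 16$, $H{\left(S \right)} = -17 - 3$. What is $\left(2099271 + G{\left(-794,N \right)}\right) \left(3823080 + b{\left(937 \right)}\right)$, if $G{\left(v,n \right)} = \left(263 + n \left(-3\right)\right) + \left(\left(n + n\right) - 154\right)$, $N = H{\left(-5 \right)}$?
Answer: $8025827751000$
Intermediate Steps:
$H{\left(S \right)} = -20$ ($H{\left(S \right)} = -17 - 3 = -20$)
$N = -20$
$G{\left(v,n \right)} = 109 - n$ ($G{\left(v,n \right)} = \left(263 - 3 n\right) + \left(2 n - 154\right) = \left(263 - 3 n\right) + \left(-154 + 2 n\right) = 109 - n$)
$b{\left(a \right)} = -165$
$\left(2099271 + G{\left(-794,N \right)}\right) \left(3823080 + b{\left(937 \right)}\right) = \left(2099271 + \left(109 - -20\right)\right) \left(3823080 - 165\right) = \left(2099271 + \left(109 + 20\right)\right) 3822915 = \left(2099271 + 129\right) 3822915 = 2099400 \cdot 3822915 = 8025827751000$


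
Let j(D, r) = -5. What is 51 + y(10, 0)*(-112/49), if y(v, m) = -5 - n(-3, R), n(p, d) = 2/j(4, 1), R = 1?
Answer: 2153/35 ≈ 61.514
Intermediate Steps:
n(p, d) = -⅖ (n(p, d) = 2/(-5) = 2*(-⅕) = -⅖)
y(v, m) = -23/5 (y(v, m) = -5 - 1*(-⅖) = -5 + ⅖ = -23/5)
51 + y(10, 0)*(-112/49) = 51 - (-2576)/(5*49) = 51 - 23/5*(-16/7) = 51 + 368/35 = 2153/35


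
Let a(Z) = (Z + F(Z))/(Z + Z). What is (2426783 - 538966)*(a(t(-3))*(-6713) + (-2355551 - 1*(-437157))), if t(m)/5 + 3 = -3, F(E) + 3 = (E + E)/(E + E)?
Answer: -54425035412638/15 ≈ -3.6283e+12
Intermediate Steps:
F(E) = -2 (F(E) = -3 + (E + E)/(E + E) = -3 + (2*E)/((2*E)) = -3 + (2*E)*(1/(2*E)) = -3 + 1 = -2)
t(m) = -30 (t(m) = -15 + 5*(-3) = -15 - 15 = -30)
a(Z) = (-2 + Z)/(2*Z) (a(Z) = (Z - 2)/(Z + Z) = (-2 + Z)/((2*Z)) = (-2 + Z)*(1/(2*Z)) = (-2 + Z)/(2*Z))
(2426783 - 538966)*(a(t(-3))*(-6713) + (-2355551 - 1*(-437157))) = (2426783 - 538966)*(((½)*(-2 - 30)/(-30))*(-6713) + (-2355551 - 1*(-437157))) = 1887817*(((½)*(-1/30)*(-32))*(-6713) + (-2355551 + 437157)) = 1887817*((8/15)*(-6713) - 1918394) = 1887817*(-53704/15 - 1918394) = 1887817*(-28829614/15) = -54425035412638/15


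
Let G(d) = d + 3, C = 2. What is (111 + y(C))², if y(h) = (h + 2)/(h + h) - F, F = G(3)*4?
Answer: 7744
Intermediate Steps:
G(d) = 3 + d
F = 24 (F = (3 + 3)*4 = 6*4 = 24)
y(h) = -24 + (2 + h)/(2*h) (y(h) = (h + 2)/(h + h) - 1*24 = (2 + h)/((2*h)) - 24 = (2 + h)*(1/(2*h)) - 24 = (2 + h)/(2*h) - 24 = -24 + (2 + h)/(2*h))
(111 + y(C))² = (111 + (-47/2 + 1/2))² = (111 + (-47/2 + ½))² = (111 - 23)² = 88² = 7744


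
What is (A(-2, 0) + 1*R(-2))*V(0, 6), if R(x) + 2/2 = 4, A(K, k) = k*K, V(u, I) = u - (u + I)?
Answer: -18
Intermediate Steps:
V(u, I) = -I (V(u, I) = u - (I + u) = u + (-I - u) = -I)
A(K, k) = K*k
R(x) = 3 (R(x) = -1 + 4 = 3)
(A(-2, 0) + 1*R(-2))*V(0, 6) = (-2*0 + 1*3)*(-1*6) = (0 + 3)*(-6) = 3*(-6) = -18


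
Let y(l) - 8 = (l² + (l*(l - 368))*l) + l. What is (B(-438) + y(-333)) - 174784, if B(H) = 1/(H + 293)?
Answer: -11280624306/145 ≈ -7.7797e+7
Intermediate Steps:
y(l) = 8 + l + l² + l²*(-368 + l) (y(l) = 8 + ((l² + (l*(l - 368))*l) + l) = 8 + ((l² + (l*(-368 + l))*l) + l) = 8 + ((l² + l²*(-368 + l)) + l) = 8 + (l + l² + l²*(-368 + l)) = 8 + l + l² + l²*(-368 + l))
B(H) = 1/(293 + H)
(B(-438) + y(-333)) - 174784 = (1/(293 - 438) + (8 - 333 + (-333)³ - 367*(-333)²)) - 174784 = (1/(-145) + (8 - 333 - 36926037 - 367*110889)) - 174784 = (-1/145 + (8 - 333 - 36926037 - 40696263)) - 174784 = (-1/145 - 77622625) - 174784 = -11255280626/145 - 174784 = -11280624306/145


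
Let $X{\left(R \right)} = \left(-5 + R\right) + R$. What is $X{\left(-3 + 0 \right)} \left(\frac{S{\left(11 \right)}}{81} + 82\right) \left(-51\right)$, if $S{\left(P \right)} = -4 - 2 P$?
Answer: $\frac{1237192}{27} \approx 45822.0$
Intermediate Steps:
$X{\left(R \right)} = -5 + 2 R$
$X{\left(-3 + 0 \right)} \left(\frac{S{\left(11 \right)}}{81} + 82\right) \left(-51\right) = \left(-5 + 2 \left(-3 + 0\right)\right) \left(\frac{-4 - 22}{81} + 82\right) \left(-51\right) = \left(-5 + 2 \left(-3\right)\right) \left(\left(-4 - 22\right) \frac{1}{81} + 82\right) \left(-51\right) = \left(-5 - 6\right) \left(\left(-26\right) \frac{1}{81} + 82\right) \left(-51\right) = - 11 \left(- \frac{26}{81} + 82\right) \left(-51\right) = \left(-11\right) \frac{6616}{81} \left(-51\right) = \left(- \frac{72776}{81}\right) \left(-51\right) = \frac{1237192}{27}$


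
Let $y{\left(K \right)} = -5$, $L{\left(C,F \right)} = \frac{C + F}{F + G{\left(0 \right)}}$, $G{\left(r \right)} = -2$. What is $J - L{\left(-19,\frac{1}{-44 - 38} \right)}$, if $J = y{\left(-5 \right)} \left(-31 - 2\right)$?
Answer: $\frac{25666}{165} \approx 155.55$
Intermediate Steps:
$L{\left(C,F \right)} = \frac{C + F}{-2 + F}$ ($L{\left(C,F \right)} = \frac{C + F}{F - 2} = \frac{C + F}{-2 + F}$)
$J = 165$ ($J = - 5 \left(-31 - 2\right) = \left(-5\right) \left(-33\right) = 165$)
$J - L{\left(-19,\frac{1}{-44 - 38} \right)} = 165 - \frac{-19 + \frac{1}{-44 - 38}}{-2 + \frac{1}{-44 - 38}} = 165 - \frac{-19 + \frac{1}{-82}}{-2 + \frac{1}{-82}} = 165 - \frac{-19 - \frac{1}{82}}{-2 - \frac{1}{82}} = 165 - \frac{1}{- \frac{165}{82}} \left(- \frac{1559}{82}\right) = 165 - \left(- \frac{82}{165}\right) \left(- \frac{1559}{82}\right) = 165 - \frac{1559}{165} = \frac{25666}{165}$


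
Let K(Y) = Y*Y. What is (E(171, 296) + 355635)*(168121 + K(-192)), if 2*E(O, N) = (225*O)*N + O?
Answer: 2480326904385/2 ≈ 1.2402e+12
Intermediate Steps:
K(Y) = Y**2
E(O, N) = O/2 + 225*N*O/2 (E(O, N) = ((225*O)*N + O)/2 = (225*N*O + O)/2 = (O + 225*N*O)/2 = O/2 + 225*N*O/2)
(E(171, 296) + 355635)*(168121 + K(-192)) = ((1/2)*171*(1 + 225*296) + 355635)*(168121 + (-192)**2) = ((1/2)*171*(1 + 66600) + 355635)*(168121 + 36864) = ((1/2)*171*66601 + 355635)*204985 = (11388771/2 + 355635)*204985 = (12100041/2)*204985 = 2480326904385/2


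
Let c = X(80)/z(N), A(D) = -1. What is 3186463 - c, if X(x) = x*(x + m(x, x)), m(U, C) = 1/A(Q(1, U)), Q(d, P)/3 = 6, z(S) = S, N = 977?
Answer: 3113168031/977 ≈ 3.1865e+6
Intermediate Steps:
Q(d, P) = 18 (Q(d, P) = 3*6 = 18)
m(U, C) = -1 (m(U, C) = 1/(-1) = -1)
X(x) = x*(-1 + x) (X(x) = x*(x - 1) = x*(-1 + x))
c = 6320/977 (c = (80*(-1 + 80))/977 = (80*79)*(1/977) = 6320*(1/977) = 6320/977 ≈ 6.4688)
3186463 - c = 3186463 - 1*6320/977 = 3186463 - 6320/977 = 3113168031/977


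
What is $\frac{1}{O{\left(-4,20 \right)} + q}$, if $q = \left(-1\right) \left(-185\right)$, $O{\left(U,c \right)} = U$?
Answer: $\frac{1}{181} \approx 0.0055249$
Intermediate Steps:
$q = 185$
$\frac{1}{O{\left(-4,20 \right)} + q} = \frac{1}{-4 + 185} = \frac{1}{181}$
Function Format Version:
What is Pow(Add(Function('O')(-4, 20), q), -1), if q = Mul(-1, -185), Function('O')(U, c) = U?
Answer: Rational(1, 181) ≈ 0.0055249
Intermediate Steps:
q = 185
Pow(Add(Function('O')(-4, 20), q), -1) = Pow(Add(-4, 185), -1) = Pow(181, -1) = Rational(1, 181)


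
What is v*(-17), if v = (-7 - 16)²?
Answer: -8993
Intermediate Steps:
v = 529 (v = (-23)² = 529)
v*(-17) = 529*(-17) = -8993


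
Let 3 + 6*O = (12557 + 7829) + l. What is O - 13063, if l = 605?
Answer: -9565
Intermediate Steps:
O = 3498 (O = -1/2 + ((12557 + 7829) + 605)/6 = -1/2 + (20386 + 605)/6 = -1/2 + (1/6)*20991 = -1/2 + 6997/2 = 3498)
O - 13063 = 3498 - 13063 = -9565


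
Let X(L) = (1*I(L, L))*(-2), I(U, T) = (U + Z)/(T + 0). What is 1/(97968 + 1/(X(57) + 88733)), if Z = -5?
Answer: 5057677/495490500393 ≈ 1.0207e-5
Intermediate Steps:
I(U, T) = (-5 + U)/T (I(U, T) = (U - 5)/(T + 0) = (-5 + U)/T)
X(L) = -2*(-5 + L)/L (X(L) = (1*((-5 + L)/L))*(-2) = ((-5 + L)/L)*(-2) = -2*(-5 + L)/L)
1/(97968 + 1/(X(57) + 88733)) = 1/(97968 + 1/((-2 + 10/57) + 88733)) = 1/(97968 + 1/(-104/57 + 88733)) = 1/(97968 + 1/(5057677/57)) = 1/(97968 + 57/5057677) = 1/(495490500393/5057677) = 5057677/495490500393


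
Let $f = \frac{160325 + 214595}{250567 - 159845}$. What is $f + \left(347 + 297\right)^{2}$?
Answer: $\frac{18813027156}{45361} \approx 4.1474 \cdot 10^{5}$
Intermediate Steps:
$f = \frac{187460}{45361}$ ($f = \frac{374920}{90722} = 374920 \cdot \frac{1}{90722} = \frac{187460}{45361} \approx 4.1326$)
$f + \left(347 + 297\right)^{2} = \frac{187460}{45361} + \left(347 + 297\right)^{2} = \frac{187460}{45361} + 644^{2} = \frac{187460}{45361} + 414736 = \frac{18813027156}{45361}$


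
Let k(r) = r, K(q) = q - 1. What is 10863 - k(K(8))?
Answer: 10856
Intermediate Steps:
K(q) = -1 + q
10863 - k(K(8)) = 10863 - (-1 + 8) = 10863 - 1*7 = 10863 - 7 = 10856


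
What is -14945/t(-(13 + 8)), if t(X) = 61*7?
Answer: -35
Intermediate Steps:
t(X) = 427
-14945/t(-(13 + 8)) = -14945/427 = -14945*1/427 = -35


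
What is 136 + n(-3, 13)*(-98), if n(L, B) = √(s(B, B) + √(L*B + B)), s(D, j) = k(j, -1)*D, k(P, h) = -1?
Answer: 136 - 98*√(-13 + I*√26) ≈ 67.954 - 359.84*I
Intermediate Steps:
s(D, j) = -D
n(L, B) = √(√(B + B*L) - B) (n(L, B) = √(-B + √(L*B + B)) = √(-B + √(B*L + B)) = √(-B + √(B + B*L)) = √(√(B + B*L) - B))
136 + n(-3, 13)*(-98) = 136 + √(√(13*(1 - 3)) - 1*13)*(-98) = 136 + √(√(13*(-2)) - 13)*(-98) = 136 + √(√(-26) - 13)*(-98) = 136 + √(I*√26 - 13)*(-98) = 136 + √(-13 + I*√26)*(-98) = 136 - 98*√(-13 + I*√26)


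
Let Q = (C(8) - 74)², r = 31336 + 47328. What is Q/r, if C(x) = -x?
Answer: 1681/19666 ≈ 0.085477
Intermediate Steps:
r = 78664
Q = 6724 (Q = (-1*8 - 74)² = (-8 - 74)² = (-82)² = 6724)
Q/r = 6724/78664 = 6724*(1/78664) = 1681/19666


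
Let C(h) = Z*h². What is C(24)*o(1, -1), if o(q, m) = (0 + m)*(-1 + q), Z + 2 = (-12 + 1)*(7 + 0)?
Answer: 0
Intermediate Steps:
Z = -79 (Z = -2 + (-12 + 1)*(7 + 0) = -2 - 11*7 = -2 - 77 = -79)
o(q, m) = m*(-1 + q)
C(h) = -79*h²
C(24)*o(1, -1) = (-79*24²)*(-(-1 + 1)) = (-79*576)*(-1*0) = -45504*0 = 0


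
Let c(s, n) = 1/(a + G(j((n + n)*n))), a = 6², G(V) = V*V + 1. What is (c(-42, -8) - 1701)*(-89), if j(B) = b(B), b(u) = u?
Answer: 2485958680/16421 ≈ 1.5139e+5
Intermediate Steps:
j(B) = B
G(V) = 1 + V² (G(V) = V² + 1 = 1 + V²)
a = 36
c(s, n) = 1/(37 + 4*n⁴) (c(s, n) = 1/(36 + (1 + ((n + n)*n)²)) = 1/(36 + (1 + ((2*n)*n)²)) = 1/(36 + (1 + (2*n²)²)) = 1/(36 + (1 + 4*n⁴)) = 1/(37 + 4*n⁴))
(c(-42, -8) - 1701)*(-89) = (1/(37 + 4*(-8)⁴) - 1701)*(-89) = (1/(37 + 4*4096) - 1701)*(-89) = (1/(37 + 16384) - 1701)*(-89) = (1/16421 - 1701)*(-89) = -27932120/16421*(-89) = 2485958680/16421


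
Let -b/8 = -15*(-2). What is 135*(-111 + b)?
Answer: -47385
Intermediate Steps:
b = -240 (b = -(-120)*(-2) = -8*30 = -240)
135*(-111 + b) = 135*(-111 - 240) = 135*(-351) = -47385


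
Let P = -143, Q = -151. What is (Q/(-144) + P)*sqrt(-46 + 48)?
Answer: -20441*sqrt(2)/144 ≈ -200.75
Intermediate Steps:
(Q/(-144) + P)*sqrt(-46 + 48) = (-151/(-144) - 143)*sqrt(-46 + 48) = (-151*(-1/144) - 143)*sqrt(2) = (151/144 - 143)*sqrt(2) = -20441*sqrt(2)/144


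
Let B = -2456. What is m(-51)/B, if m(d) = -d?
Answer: -51/2456 ≈ -0.020765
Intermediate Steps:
m(-51)/B = -1*(-51)/(-2456) = 51*(-1/2456) = -51/2456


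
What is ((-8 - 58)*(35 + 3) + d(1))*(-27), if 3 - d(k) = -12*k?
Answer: 67311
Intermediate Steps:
d(k) = 3 + 12*k (d(k) = 3 - (-12)*k = 3 + 12*k)
((-8 - 58)*(35 + 3) + d(1))*(-27) = ((-8 - 58)*(35 + 3) + (3 + 12*1))*(-27) = (-66*38 + (3 + 12))*(-27) = (-2508 + 15)*(-27) = -2493*(-27) = 67311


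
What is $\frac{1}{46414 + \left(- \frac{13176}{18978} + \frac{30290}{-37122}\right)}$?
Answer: $\frac{58708443}{2724805009811} \approx 2.1546 \cdot 10^{-5}$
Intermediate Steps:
$\frac{1}{46414 + \left(- \frac{13176}{18978} + \frac{30290}{-37122}\right)} = \frac{1}{46414 + \left(\left(-13176\right) \frac{1}{18978} + 30290 \left(- \frac{1}{37122}\right)\right)} = \frac{1}{46414 - \frac{88663591}{58708443}} = \frac{1}{\frac{2724805009811}{58708443}} = \frac{58708443}{2724805009811}$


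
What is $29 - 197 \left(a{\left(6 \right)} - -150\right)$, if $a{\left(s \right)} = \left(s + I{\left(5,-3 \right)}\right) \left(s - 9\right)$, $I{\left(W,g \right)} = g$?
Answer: $-27748$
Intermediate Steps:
$a{\left(s \right)} = \left(-9 + s\right) \left(-3 + s\right)$ ($a{\left(s \right)} = \left(s - 3\right) \left(s - 9\right) = \left(-3 + s\right) \left(-9 + s\right) = \left(-9 + s\right) \left(-3 + s\right)$)
$29 - 197 \left(a{\left(6 \right)} - -150\right) = 29 - 197 \left(\left(27 + 6^{2} - 72\right) - -150\right) = 29 - 197 \left(\left(27 + 36 - 72\right) + 150\right) = 29 - 197 \left(-9 + 150\right) = 29 - 27777 = -27748$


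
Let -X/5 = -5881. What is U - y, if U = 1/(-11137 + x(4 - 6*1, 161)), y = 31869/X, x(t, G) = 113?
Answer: -351353261/324160720 ≈ -1.0839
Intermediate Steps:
X = 29405 (X = -5*(-5881) = 29405)
y = 31869/29405 ≈ 1.0838
U = -1/11024 (U = 1/(-11137 + 113) = 1/(-11024) = -1/11024 ≈ -9.0711e-5)
U - y = -1/11024 - 1*31869/29405 = -1/11024 - 31869/29405 = -351353261/324160720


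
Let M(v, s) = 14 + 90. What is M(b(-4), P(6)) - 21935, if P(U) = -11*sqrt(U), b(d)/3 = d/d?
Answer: -21831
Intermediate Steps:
b(d) = 3 (b(d) = 3*(d/d) = 3*1 = 3)
M(v, s) = 104
M(b(-4), P(6)) - 21935 = 104 - 21935 = -21831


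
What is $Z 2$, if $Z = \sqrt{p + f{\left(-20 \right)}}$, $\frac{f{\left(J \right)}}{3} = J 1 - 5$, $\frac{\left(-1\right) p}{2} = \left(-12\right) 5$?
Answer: $6 \sqrt{5} \approx 13.416$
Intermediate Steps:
$p = 120$ ($p = - 2 \left(\left(-12\right) 5\right) = \left(-2\right) \left(-60\right) = 120$)
$f{\left(J \right)} = -15 + 3 J$ ($f{\left(J \right)} = 3 \left(J 1 - 5\right) = 3 \left(J - 5\right) = 3 \left(-5 + J\right) = -15 + 3 J$)
$Z = 3 \sqrt{5}$ ($Z = \sqrt{120 + \left(-15 + 3 \left(-20\right)\right)} = \sqrt{120 - 75} = \sqrt{45} = 3 \sqrt{5} \approx 6.7082$)
$Z 2 = 3 \sqrt{5} \cdot 2 = 6 \sqrt{5}$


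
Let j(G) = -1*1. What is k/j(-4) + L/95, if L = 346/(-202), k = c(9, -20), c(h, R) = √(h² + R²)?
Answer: -173/9595 - √481 ≈ -21.950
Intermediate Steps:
c(h, R) = √(R² + h²)
j(G) = -1
k = √481 (k = √((-20)² + 9²) = √(400 + 81) = √481 ≈ 21.932)
L = -173/101 (L = 346*(-1/202) = -173/101 ≈ -1.7129)
k/j(-4) + L/95 = √481/(-1) - 173/101/95 = √481*(-1) - 173/101*1/95 = -√481 - 173/9595 = -173/9595 - √481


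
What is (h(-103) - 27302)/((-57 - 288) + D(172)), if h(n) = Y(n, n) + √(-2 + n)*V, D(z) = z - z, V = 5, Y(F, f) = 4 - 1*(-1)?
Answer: 9099/115 - I*√105/69 ≈ 79.122 - 0.14851*I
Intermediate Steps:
Y(F, f) = 5 (Y(F, f) = 4 + 1 = 5)
D(z) = 0
h(n) = 5 + 5*√(-2 + n) (h(n) = 5 + √(-2 + n)*5 = 5 + 5*√(-2 + n))
(h(-103) - 27302)/((-57 - 288) + D(172)) = ((5 + 5*√(-2 - 103)) - 27302)/((-57 - 288) + 0) = ((5 + 5*√(-105)) - 27302)/(-345 + 0) = ((5 + 5*(I*√105)) - 27302)/(-345) = ((5 + 5*I*√105) - 27302)*(-1/345) = (-27297 + 5*I*√105)*(-1/345) = 9099/115 - I*√105/69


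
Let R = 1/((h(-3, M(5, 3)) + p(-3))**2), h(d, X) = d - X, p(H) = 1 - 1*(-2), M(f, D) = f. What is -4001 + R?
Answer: -100024/25 ≈ -4001.0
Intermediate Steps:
p(H) = 3 (p(H) = 1 + 2 = 3)
R = 1/25 (R = 1/(((-3 - 1*5) + 3)**2) = 1/(((-3 - 5) + 3)**2) = 1/((-8 + 3)**2) = 1/((-5)**2) = 1/25 ≈ 0.040000)
-4001 + R = -4001 + 1/25 = -100024/25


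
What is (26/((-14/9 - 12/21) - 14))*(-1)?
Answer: 819/508 ≈ 1.6122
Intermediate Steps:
(26/((-14/9 - 12/21) - 14))*(-1) = (26/((-14*⅑ - 12*1/21) - 14))*(-1) = (26/((-14/9 - 4/7) - 14))*(-1) = (26/(-134/63 - 14))*(-1) = (26/(-1016/63))*(-1) = (26*(-63/1016))*(-1) = -819/508*(-1) = 819/508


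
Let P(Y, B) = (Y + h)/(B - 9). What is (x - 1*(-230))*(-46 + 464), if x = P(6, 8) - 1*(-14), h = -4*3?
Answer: 104500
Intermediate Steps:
h = -12
P(Y, B) = (-12 + Y)/(-9 + B) (P(Y, B) = (Y - 12)/(B - 9) = (-12 + Y)/(-9 + B))
x = 20 (x = (-12 + 6)/(-9 + 8) - 1*(-14) = -6/(-1) + 14 = -1*(-6) + 14 = 6 + 14 = 20)
(x - 1*(-230))*(-46 + 464) = (20 - 1*(-230))*(-46 + 464) = (20 + 230)*418 = 250*418 = 104500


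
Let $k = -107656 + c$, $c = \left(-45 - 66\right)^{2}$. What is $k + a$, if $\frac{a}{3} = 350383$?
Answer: $955814$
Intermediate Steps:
$a = 1051149$ ($a = 3 \cdot 350383 = 1051149$)
$c = 12321$ ($c = \left(-111\right)^{2} = 12321$)
$k = -95335$ ($k = -107656 + 12321 = -95335$)
$k + a = -95335 + 1051149 = 955814$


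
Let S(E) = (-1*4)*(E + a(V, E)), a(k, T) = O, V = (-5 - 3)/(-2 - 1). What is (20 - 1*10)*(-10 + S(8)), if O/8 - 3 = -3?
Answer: -420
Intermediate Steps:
O = 0 (O = 24 + 8*(-3) = 24 - 24 = 0)
V = 8/3 (V = -8/(-3) = -8*(-1/3) = 8/3 ≈ 2.6667)
a(k, T) = 0
S(E) = -4*E (S(E) = (-1*4)*(E + 0) = -4*E)
(20 - 1*10)*(-10 + S(8)) = (20 - 1*10)*(-10 - 4*8) = (20 - 10)*(-10 - 32) = 10*(-42) = -420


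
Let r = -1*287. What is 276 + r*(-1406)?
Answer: 403798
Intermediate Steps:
r = -287
276 + r*(-1406) = 276 - 287*(-1406) = 276 + 403522 = 403798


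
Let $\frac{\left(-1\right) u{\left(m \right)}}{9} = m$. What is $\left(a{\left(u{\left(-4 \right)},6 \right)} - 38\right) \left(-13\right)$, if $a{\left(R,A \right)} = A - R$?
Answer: $884$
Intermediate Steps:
$u{\left(m \right)} = - 9 m$
$\left(a{\left(u{\left(-4 \right)},6 \right)} - 38\right) \left(-13\right) = \left(\left(6 - \left(-9\right) \left(-4\right)\right) - 38\right) \left(-13\right) = \left(\left(6 - 36\right) - 38\right) \left(-13\right) = \left(-30 - 38\right) \left(-13\right) = \left(-68\right) \left(-13\right) = 884$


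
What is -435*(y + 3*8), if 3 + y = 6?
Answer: -11745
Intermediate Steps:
y = 3 (y = -3 + 6 = 3)
-435*(y + 3*8) = -435*(3 + 3*8) = -435*(3 + 24) = -435*27 = -11745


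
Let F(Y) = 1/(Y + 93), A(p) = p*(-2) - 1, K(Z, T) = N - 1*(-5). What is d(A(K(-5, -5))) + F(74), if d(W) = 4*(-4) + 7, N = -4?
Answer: -1502/167 ≈ -8.9940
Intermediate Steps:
K(Z, T) = 1 (K(Z, T) = -4 - 1*(-5) = -4 + 5 = 1)
A(p) = -1 - 2*p (A(p) = -2*p - 1 = -1 - 2*p)
d(W) = -9 (d(W) = -16 + 7 = -9)
F(Y) = 1/(93 + Y)
d(A(K(-5, -5))) + F(74) = -9 + 1/(93 + 74) = -9 + 1/167 = -1502/167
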